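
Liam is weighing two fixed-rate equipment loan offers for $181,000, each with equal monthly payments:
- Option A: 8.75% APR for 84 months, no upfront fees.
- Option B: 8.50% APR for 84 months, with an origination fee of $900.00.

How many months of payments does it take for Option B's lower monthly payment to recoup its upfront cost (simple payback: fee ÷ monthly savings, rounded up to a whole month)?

Option A: monthly rate = 8.75%/12 = 0.0072917; payment = 181,000 × 0.0072917 / (1 − (1+0.0072917)^−84) = $2,889.21.
Option B: monthly rate = 8.5%/12 = 0.0070833; payment = 181,000 × 0.0070833 / (1 − (1+0.0070833)^−84) = $2,866.40.
Monthly savings = $2,889.21 − $2,866.40 = $22.81.
Break-even = $900.00 / $22.81 = 39.46 → 40 months.

40 months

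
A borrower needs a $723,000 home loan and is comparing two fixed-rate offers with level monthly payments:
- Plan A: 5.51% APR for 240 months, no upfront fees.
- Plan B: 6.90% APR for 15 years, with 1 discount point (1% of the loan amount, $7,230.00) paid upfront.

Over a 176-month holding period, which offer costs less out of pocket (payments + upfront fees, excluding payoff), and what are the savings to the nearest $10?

Plan A by $267,830

Plan A: monthly rate = 5.51%/12 = 0.0045917; payment = 723,000 × 0.0045917 / (1 − (1+0.0045917)^−240) = $4,977.51.
Plan B: at 6.90% the monthly rate is 0.0057500, so the payment is 723,000 × 0.0057500 / (1 − 1.0057500^−180) = $6,458.17.
Over 176 months: Plan A costs 176 × $4,977.51 = $876,041.76; Plan B costs 176 × $6,458.17 + $7,230.00 = $1,143,867.92.
Plan A is cheaper by $1,143,867.92 − $876,041.76 = $267,826.16.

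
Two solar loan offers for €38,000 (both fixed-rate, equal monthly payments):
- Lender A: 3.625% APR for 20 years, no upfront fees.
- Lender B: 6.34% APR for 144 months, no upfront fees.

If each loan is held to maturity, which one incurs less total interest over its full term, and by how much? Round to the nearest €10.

Lender A by €890

Lender A: monthly rate = 3.625%/12 = 0.0030208; payment = 38,000 × 0.0030208 / (1 − (1+0.0030208)^−240) = €222.83.
Total interest on Lender A = 240 × €222.83 − €38,000 = €15,479.20.
Lender B: at 6.34% the monthly rate is 0.0052833, so the payment is 38,000 × 0.0052833 / (1 − 1.0052833^−144) = €377.54.
Total interest on Lender B = 144 × €377.54 − €38,000 = €16,365.76.
Lender A is lower by €886.56.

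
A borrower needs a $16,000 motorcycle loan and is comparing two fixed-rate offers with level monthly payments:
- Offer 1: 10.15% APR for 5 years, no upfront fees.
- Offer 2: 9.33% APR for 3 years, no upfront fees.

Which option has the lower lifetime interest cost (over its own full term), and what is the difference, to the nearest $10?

Offer 2 by $2,060

Offer 1: at 10.15% the monthly rate is 0.0084583, so the payment is 16,000 × 0.0084583 / (1 − 1.0084583^−60) = $341.13.
Total interest on Offer 1 = 60 × $341.13 − $16,000 = $4,467.80.
Offer 2: at 9.33% the monthly rate is 0.0077750, so the payment is 16,000 × 0.0077750 / (1 − 1.0077750^−36) = $511.26.
Total interest on Offer 2 = 36 × $511.26 − $16,000 = $2,405.36.
Offer 2 is lower by $2,062.44.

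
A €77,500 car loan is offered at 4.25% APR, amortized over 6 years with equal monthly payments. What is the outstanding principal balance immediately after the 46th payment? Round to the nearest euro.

With monthly rate i = 4.25%/12 = 0.0035417, the balance after k of n payments is P · [(1+i)^n − (1+i)^k] / [(1+i)^n − 1].
(1+0.0035417)^72 = 1.28988040 and (1+0.0035417)^46 = 1.17659991, so the balance is 77,500 × (1.28988040 − 1.17659991) / (1.28988040 − 1) = €30,285.72.

€30,286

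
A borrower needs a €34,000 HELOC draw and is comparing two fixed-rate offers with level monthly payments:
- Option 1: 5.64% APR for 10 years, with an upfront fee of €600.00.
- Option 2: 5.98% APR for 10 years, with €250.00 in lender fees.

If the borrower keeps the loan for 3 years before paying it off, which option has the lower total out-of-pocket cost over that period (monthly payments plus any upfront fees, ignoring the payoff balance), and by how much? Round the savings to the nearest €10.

Option 1: at 5.64% the monthly rate is 0.0047000, so the payment is 34,000 × 0.0047000 / (1 − 1.0047000^−120) = €371.35.
Option 2: at 5.98% the monthly rate is 0.0049833, so the payment is 34,000 × 0.0049833 / (1 − 1.0049833^−120) = €377.13.
Over 36 months: Option 1 costs 36 × €371.35 + €600.00 = €13,968.60; Option 2 costs 36 × €377.13 + €250.00 = €13,826.68.
Option 2 is cheaper by €13,968.60 − €13,826.68 = €141.92.

Option 2 by €140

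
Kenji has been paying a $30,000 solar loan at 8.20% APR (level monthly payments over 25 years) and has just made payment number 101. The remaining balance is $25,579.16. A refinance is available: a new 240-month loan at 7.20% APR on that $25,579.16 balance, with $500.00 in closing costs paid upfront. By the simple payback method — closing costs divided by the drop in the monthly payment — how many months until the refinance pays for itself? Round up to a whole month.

15 months

Current payment = 30,000 × 8.2%/12 / (1 − (1+0.0068333)^−300) = $235.53.
Refinanced payment = 25,579.16 × 0.0060000 / (1 − (1+0.0060000)^−240) = $201.40.
Monthly savings = $235.53 − $201.40 = $34.13.
Break-even = $500.00 / $34.13 = 14.65 → 15 months.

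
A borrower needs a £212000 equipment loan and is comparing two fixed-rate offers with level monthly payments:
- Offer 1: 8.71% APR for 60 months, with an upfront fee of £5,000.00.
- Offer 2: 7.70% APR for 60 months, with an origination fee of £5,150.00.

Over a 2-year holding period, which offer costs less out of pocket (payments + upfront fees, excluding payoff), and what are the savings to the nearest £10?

Offer 2 by £2,320

Offer 1: at 8.71% the monthly rate is 0.0072583, so the payment is 212,000 × 0.0072583 / (1 − 1.0072583^−60) = £4,370.99.
Offer 2: at 7.70% the monthly rate is 0.0064167, so the payment is 212,000 × 0.0064167 / (1 − 1.0064167^−60) = £4,268.22.
Over 24 months: Offer 1 costs 24 × £4,370.99 + £5,000.00 = £109,903.76; Offer 2 costs 24 × £4,268.22 + £5,150.00 = £107,587.28.
Offer 2 is cheaper by £109,903.76 − £107,587.28 = £2,316.48.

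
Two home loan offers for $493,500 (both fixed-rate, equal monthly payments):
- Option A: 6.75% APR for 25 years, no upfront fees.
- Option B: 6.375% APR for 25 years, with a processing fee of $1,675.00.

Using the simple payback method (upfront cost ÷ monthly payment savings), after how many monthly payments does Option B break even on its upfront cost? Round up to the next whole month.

15 months

Option A: monthly rate = 6.75%/12 = 0.0056250; payment = 493,500 × 0.0056250 / (1 − (1+0.0056250)^−300) = $3,409.65.
Option B: monthly rate = 6.375%/12 = 0.0053125; payment = 493,500 × 0.0053125 / (1 − (1+0.0053125)^−300) = $3,293.70.
Monthly savings = $3,409.65 − $3,293.70 = $115.95.
Break-even = $1,675.00 / $115.95 = 14.45 → 15 months.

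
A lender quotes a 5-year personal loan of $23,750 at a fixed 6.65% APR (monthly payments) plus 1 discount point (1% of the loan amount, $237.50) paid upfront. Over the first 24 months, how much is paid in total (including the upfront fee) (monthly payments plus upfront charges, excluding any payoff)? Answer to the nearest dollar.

$11,430

Monthly rate = 6.65%/12 = 0.0055417; payment = 23,750 × 0.0055417 / (1 − (1+0.0055417)^−60) = $466.37.
Total outlay = 24 × $466.37 + $237.50 = $11,430.38.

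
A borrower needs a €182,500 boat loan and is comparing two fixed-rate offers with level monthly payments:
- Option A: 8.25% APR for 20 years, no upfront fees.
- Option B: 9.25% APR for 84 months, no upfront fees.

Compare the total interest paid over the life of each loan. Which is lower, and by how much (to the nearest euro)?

Option B by €124,610

Option A: monthly rate = 8.25%/12 = 0.0068750; payment = 182,500 × 0.0068750 / (1 − (1+0.0068750)^−240) = €1,555.02.
Total interest on Option A = 240 × €1,555.02 − €182,500 = €190,704.80.
Option B: at 9.25% the monthly rate is 0.0077083, so the payment is 182,500 × 0.0077083 / (1 − 1.0077083^−84) = €2,959.46.
Total interest on Option B = 84 × €2,959.46 − €182,500 = €66,094.64.
Option B is lower by €124,610.16.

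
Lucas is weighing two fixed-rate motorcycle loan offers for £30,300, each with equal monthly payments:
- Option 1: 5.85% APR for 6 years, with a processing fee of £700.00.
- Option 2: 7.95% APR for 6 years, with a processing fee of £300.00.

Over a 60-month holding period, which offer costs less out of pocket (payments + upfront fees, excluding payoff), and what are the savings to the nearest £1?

Option 1: at 5.85% the monthly rate is 0.0048750, so the payment is 30,300 × 0.0048750 / (1 − 1.0048750^−72) = £500.02.
Option 2: monthly rate = 7.95%/12 = 0.0066250; payment = 30,300 × 0.0066250 / (1 − (1+0.0066250)^−72) = £530.52.
Over 60 months: Option 1 costs 60 × £500.02 + £700.00 = £30,701.20; Option 2 costs 60 × £530.52 + £300.00 = £32,131.20.
Option 1 is cheaper by £32,131.20 − £30,701.20 = £1,430.00.

Option 1 by £1,430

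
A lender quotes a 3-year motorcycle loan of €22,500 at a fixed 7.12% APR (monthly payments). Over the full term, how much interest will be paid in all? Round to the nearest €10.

At 7.12% the monthly rate is 0.0059333, so the payment is 22,500 × 0.0059333 / (1 − 1.0059333^−36) = €695.97.
Total paid = 36 × €695.97 = €25,054.92; interest = €25,054.92 − €22,500 = €2,554.92.

€2,550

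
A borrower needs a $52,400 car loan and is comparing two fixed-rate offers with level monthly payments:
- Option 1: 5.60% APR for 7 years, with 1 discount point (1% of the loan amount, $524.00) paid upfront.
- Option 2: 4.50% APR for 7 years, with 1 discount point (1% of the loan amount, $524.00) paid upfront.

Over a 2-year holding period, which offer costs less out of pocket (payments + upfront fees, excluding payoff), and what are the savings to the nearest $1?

Option 2 by $651

Option 1: at 5.60% the monthly rate is 0.0046667, so the payment is 52,400 × 0.0046667 / (1 − 1.0046667^−84) = $755.48.
Option 2: monthly rate = 4.5%/12 = 0.0037500; payment = 52,400 × 0.0037500 / (1 − (1+0.0037500)^−84) = $728.37.
Over 24 months: Option 1 costs 24 × $755.48 + $524.00 = $18,655.52; Option 2 costs 24 × $728.37 + $524.00 = $18,004.88.
Option 2 is cheaper by $18,655.52 − $18,004.88 = $650.64.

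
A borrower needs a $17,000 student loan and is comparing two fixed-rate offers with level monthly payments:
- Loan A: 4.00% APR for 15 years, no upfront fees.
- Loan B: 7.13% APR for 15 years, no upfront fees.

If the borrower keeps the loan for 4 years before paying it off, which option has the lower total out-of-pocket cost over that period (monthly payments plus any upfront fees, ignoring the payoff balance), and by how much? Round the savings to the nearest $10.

Loan A by $1,360

Loan A: at 4.00% the monthly rate is 0.0033333, so the payment is 17,000 × 0.0033333 / (1 − 1.0033333^−180) = $125.75.
Loan B: monthly rate = 7.13%/12 = 0.0059417; payment = 17,000 × 0.0059417 / (1 − (1+0.0059417)^−180) = $154.04.
Over 48 months: Loan A costs 48 × $125.75 = $6,036.00; Loan B costs 48 × $154.04 = $7,393.92.
Loan A is cheaper by $7,393.92 − $6,036.00 = $1,357.92.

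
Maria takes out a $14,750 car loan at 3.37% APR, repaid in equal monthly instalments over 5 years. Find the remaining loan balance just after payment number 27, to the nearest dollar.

With monthly rate i = 3.37%/12 = 0.0028083, the balance after k of n payments is P · [(1+i)^n − (1+i)^k] / [(1+i)^n − 1].
(1+0.0028083)^60 = 1.18324876 and (1+0.0028083)^27 = 1.07865913, so the balance is 14,750 × (1.18324876 − 1.07865913) / (1.18324876 − 1) = $8,418.59.

$8,419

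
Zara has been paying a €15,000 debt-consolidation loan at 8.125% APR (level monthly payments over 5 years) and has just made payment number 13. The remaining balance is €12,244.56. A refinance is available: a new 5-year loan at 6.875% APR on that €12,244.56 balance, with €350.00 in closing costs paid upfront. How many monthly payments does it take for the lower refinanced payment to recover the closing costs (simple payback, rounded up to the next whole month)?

6 months

Current payment = 15,000 × 8.125%/12 / (1 − (1+0.0067708)^−60) = €305.04.
Refinanced payment = 12,244.56 × 0.0057292 / (1 − (1+0.0057292)^−60) = €241.74.
Monthly savings = €305.04 − €241.74 = €63.30.
Break-even = €350.00 / €63.30 = 5.53 → 6 months.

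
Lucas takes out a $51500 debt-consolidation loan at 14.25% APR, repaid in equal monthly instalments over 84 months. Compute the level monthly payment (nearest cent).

$972.24

Monthly rate = 14.25%/12 = 0.0118750; payment = 51,500 × 0.0118750 / (1 − (1+0.0118750)^−84) = $972.24.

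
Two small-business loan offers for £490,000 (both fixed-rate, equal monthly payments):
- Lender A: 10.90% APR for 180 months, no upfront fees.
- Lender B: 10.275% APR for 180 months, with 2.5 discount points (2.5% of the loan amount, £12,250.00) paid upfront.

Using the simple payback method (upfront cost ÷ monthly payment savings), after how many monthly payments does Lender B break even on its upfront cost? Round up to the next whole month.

Lender A: monthly rate = 10.9%/12 = 0.0090833; payment = 490,000 × 0.0090833 / (1 − (1+0.0090833)^−180) = £5,538.59.
Lender B: at 10.275% the monthly rate is 0.0085625, so the payment is 490,000 × 0.0085625 / (1 − 1.0085625^−180) = £5,348.31.
Monthly savings = £5,538.59 − £5,348.31 = £190.28.
Break-even = £12,250.00 / £190.28 = 64.38 → 65 months.

65 months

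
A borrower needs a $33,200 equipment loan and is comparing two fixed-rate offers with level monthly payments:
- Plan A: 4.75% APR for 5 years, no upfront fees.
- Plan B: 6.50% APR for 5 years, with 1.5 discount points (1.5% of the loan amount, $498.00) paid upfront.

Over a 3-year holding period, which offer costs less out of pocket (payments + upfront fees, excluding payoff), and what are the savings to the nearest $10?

Plan A by $1,470

Plan A: monthly rate = 4.75%/12 = 0.0039583; payment = 33,200 × 0.0039583 / (1 − (1+0.0039583)^−60) = $622.73.
Plan B: monthly rate = 6.5%/12 = 0.0054167; payment = 33,200 × 0.0054167 / (1 − (1+0.0054167)^−60) = $649.60.
Over 36 months: Plan A costs 36 × $622.73 = $22,418.28; Plan B costs 36 × $649.60 + $498.00 = $23,883.60.
Plan A is cheaper by $23,883.60 − $22,418.28 = $1,465.32.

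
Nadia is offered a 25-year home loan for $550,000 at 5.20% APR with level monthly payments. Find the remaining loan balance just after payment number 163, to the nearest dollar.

$338,304

With monthly rate i = 5.2%/12 = 0.0043333, the balance after k of n payments is P · [(1+i)^n − (1+i)^k] / [(1+i)^n − 1].
(1+0.0043333)^300 = 3.65900570 and (1+0.0043333)^163 = 2.02345683, so the balance is 550,000 × (3.65900570 − 2.02345683) / (3.65900570 − 1) = $338,303.85.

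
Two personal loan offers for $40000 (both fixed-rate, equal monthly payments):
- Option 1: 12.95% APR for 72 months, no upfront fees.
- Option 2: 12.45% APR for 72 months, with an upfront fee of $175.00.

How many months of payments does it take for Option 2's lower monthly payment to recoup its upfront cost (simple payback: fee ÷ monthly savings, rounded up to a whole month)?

Option 1: monthly rate = 12.95%/12 = 0.0107917; payment = 40,000 × 0.0107917 / (1 − (1+0.0107917)^−72) = $801.91.
Option 2: at 12.45% the monthly rate is 0.0103750, so the payment is 40,000 × 0.0103750 / (1 − 1.0103750^−72) = $791.40.
Monthly savings = $801.91 − $791.40 = $10.51.
Break-even = $175.00 / $10.51 = 16.65 → 17 months.

17 months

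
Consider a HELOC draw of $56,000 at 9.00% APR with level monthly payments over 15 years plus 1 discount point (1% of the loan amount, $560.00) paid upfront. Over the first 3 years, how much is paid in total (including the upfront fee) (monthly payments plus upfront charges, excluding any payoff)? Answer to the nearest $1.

Monthly rate = 9%/12 = 0.0075000; payment = 56,000 × 0.0075000 / (1 − (1+0.0075000)^−180) = $567.99.
Total outlay = 36 × $567.99 + $560.00 = $21,007.64.

$21,008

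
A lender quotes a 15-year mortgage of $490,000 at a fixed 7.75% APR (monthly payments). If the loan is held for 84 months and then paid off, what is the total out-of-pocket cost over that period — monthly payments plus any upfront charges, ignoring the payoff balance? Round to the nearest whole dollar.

Monthly rate = 7.75%/12 = 0.0064583; payment = 490,000 × 0.0064583 / (1 − (1+0.0064583)^−180) = $4,612.25.
Total outlay = 84 × $4,612.25 = $387,429.00.

$387,429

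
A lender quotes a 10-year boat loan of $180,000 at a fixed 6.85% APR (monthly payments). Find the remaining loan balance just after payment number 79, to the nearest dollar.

With monthly rate i = 6.85%/12 = 0.0057083, the balance after k of n payments is P · [(1+i)^n − (1+i)^k] / [(1+i)^n − 1].
(1+0.0057083)^120 = 1.97991181 and (1+0.0057083)^79 = 1.56780429, so the balance is 180,000 × (1.97991181 − 1.56780429) / (1.97991181 − 1) = $75,700.03.

$75,700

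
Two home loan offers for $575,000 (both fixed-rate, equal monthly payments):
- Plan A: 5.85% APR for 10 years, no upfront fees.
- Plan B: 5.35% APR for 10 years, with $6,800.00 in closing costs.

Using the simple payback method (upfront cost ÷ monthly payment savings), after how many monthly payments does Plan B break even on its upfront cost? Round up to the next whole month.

Plan A: monthly rate = 5.85%/12 = 0.0048750; payment = 575,000 × 0.0048750 / (1 − (1+0.0048750)^−120) = $6,340.45.
Plan B: monthly rate = 5.35%/12 = 0.0044583; payment = 575,000 × 0.0044583 / (1 − (1+0.0044583)^−120) = $6,197.61.
Monthly savings = $6,340.45 − $6,197.61 = $142.84.
Break-even = $6,800.00 / $142.84 = 47.61 → 48 months.

48 months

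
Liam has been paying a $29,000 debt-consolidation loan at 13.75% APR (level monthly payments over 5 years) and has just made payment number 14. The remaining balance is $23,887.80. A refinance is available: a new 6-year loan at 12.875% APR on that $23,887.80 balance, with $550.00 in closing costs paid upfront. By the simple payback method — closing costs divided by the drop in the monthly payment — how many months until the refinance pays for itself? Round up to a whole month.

Current payment = 29,000 × 13.75%/12 / (1 − (1+0.0114583)^−60) = $671.03.
Refinanced payment = 23,887.80 × 0.0107292 / (1 − (1+0.0107292)^−72) = $477.95.
Monthly savings = $671.03 − $477.95 = $193.08.
Break-even = $550.00 / $193.08 = 2.85 → 3 months.

3 months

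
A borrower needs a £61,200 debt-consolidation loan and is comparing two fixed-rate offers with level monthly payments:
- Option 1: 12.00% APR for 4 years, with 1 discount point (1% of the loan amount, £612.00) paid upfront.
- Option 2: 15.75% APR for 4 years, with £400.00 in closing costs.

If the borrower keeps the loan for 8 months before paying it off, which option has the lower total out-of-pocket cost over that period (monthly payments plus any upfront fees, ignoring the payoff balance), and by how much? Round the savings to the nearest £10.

Option 1 by £710

Option 1: monthly rate = 12%/12 = 0.0100000; payment = 61,200 × 0.0100000 / (1 − (1+0.0100000)^−48) = £1,611.63.
Option 2: monthly rate = 15.75%/12 = 0.0131250; payment = 61,200 × 0.0131250 / (1 − (1+0.0131250)^−48) = £1,726.60.
Over 8 months: Option 1 costs 8 × £1,611.63 + £612.00 = £13,505.04; Option 2 costs 8 × £1,726.60 + £400.00 = £14,212.80.
Option 1 is cheaper by £14,212.80 − £13,505.04 = £707.76.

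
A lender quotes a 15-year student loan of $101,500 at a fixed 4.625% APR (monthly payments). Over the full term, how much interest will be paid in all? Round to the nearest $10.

Monthly rate = 4.625%/12 = 0.0038542; payment = 101,500 × 0.0038542 / (1 − (1+0.0038542)^−180) = $782.97.
Total paid = 180 × $782.97 = $140,934.60; interest = $140,934.60 − $101,500 = $39,434.60.

$39,430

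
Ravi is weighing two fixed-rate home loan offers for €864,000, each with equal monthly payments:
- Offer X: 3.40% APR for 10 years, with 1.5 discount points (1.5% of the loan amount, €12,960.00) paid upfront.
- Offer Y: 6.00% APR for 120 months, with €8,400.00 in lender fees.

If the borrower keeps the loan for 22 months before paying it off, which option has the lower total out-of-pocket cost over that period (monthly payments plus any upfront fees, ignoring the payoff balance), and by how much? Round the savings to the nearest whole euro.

Offer X by €19,395

Offer X: at 3.40% the monthly rate is 0.0028333, so the payment is 864,000 × 0.0028333 / (1 − 1.0028333^−120) = €8,503.32.
Offer Y: at 6.00% the monthly rate is 0.0050000, so the payment is 864,000 × 0.0050000 / (1 − 1.0050000^−120) = €9,592.17.
Over 22 months: Offer X costs 22 × €8,503.32 + €12,960.00 = €200,033.04; Offer Y costs 22 × €9,592.17 + €8,400.00 = €219,427.74.
Offer X is cheaper by €219,427.74 − €200,033.04 = €19,394.70.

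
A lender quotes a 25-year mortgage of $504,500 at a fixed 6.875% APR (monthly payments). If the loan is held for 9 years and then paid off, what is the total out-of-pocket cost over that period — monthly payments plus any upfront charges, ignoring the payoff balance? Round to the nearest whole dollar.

$380,762

At 6.875% the monthly rate is 0.0057292, so the payment is 504,500 × 0.0057292 / (1 − 1.0057292^−300) = $3,525.57.
Total outlay = 108 × $3,525.57 = $380,761.56.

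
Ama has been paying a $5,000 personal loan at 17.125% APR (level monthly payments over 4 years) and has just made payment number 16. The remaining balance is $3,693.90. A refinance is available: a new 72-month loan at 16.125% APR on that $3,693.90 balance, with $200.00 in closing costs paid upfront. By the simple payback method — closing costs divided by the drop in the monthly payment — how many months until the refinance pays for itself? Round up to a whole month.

Current payment = 5,000 × 17.125%/12 / (1 − (1+0.0142708)^−48) = $144.60.
Refinanced payment = 3,693.90 × 0.0134375 / (1 − (1+0.0134375)^−72) = $80.38.
Monthly savings = $144.60 − $80.38 = $64.22.
Break-even = $200.00 / $64.22 = 3.11 → 4 months.

4 months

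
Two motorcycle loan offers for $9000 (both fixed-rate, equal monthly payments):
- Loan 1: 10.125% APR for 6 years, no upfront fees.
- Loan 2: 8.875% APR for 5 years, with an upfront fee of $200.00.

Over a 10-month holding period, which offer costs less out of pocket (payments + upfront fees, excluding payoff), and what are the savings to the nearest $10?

Loan 1 by $390

Loan 1: monthly rate = 10.125%/12 = 0.0084375; payment = 9,000 × 0.0084375 / (1 − (1+0.0084375)^−72) = $167.30.
Loan 2: at 8.875% the monthly rate is 0.0073958, so the payment is 9,000 × 0.0073958 / (1 − 1.0073958^−60) = $186.28.
Over 10 months: Loan 1 costs 10 × $167.30 = $1,673.00; Loan 2 costs 10 × $186.28 + $200.00 = $2,062.80.
Loan 1 is cheaper by $2,062.80 − $1,673.00 = $389.80.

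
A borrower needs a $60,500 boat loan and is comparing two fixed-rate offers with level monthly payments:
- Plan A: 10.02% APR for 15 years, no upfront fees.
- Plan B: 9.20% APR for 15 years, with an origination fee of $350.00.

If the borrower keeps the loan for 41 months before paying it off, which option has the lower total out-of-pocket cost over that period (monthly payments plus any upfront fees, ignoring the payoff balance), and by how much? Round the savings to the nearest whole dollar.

Plan B by $881

Plan A: at 10.02% the monthly rate is 0.0083500, so the payment is 60,500 × 0.0083500 / (1 − 1.0083500^−180) = $650.88.
Plan B: monthly rate = 9.2%/12 = 0.0076667; payment = 60,500 × 0.0076667 / (1 − (1+0.0076667)^−180) = $620.85.
Over 41 months: Plan A costs 41 × $650.88 = $26,686.08; Plan B costs 41 × $620.85 + $350.00 = $25,804.85.
Plan B is cheaper by $26,686.08 − $25,804.85 = $881.23.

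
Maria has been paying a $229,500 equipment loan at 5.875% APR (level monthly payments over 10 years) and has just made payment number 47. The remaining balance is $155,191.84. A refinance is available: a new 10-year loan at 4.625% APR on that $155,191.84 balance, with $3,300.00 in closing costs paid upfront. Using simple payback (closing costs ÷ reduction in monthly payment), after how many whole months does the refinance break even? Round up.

Current payment = 229,500 × 5.875%/12 / (1 − (1+0.0048958)^−120) = $2,533.54.
Refinanced payment = 155,191.84 × 0.0038542 / (1 − (1+0.0038542)^−120) = $1,617.75.
Monthly savings = $2,533.54 − $1,617.75 = $915.79.
Break-even = $3,300.00 / $915.79 = 3.60 → 4 months.

4 months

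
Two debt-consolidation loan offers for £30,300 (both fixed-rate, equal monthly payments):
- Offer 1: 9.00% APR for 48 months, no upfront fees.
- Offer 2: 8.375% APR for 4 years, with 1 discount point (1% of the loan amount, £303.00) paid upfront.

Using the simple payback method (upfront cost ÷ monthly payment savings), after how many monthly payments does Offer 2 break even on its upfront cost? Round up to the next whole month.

Offer 1: at 9.00% the monthly rate is 0.0075000, so the payment is 30,300 × 0.0075000 / (1 − 1.0075000^−48) = £754.02.
Offer 2: at 8.375% the monthly rate is 0.0069792, so the payment is 30,300 × 0.0069792 / (1 − 1.0069792^−48) = £745.06.
Monthly savings = £754.02 − £745.06 = £8.96.
Break-even = £303.00 / £8.96 = 33.82 → 34 months.

34 months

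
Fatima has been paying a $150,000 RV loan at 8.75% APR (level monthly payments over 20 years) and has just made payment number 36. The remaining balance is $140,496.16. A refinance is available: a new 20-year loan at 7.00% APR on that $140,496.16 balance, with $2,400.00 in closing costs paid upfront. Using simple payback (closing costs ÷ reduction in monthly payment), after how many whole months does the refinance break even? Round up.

11 months

Current payment = 150,000 × 8.75%/12 / (1 − (1+0.0072917)^−240) = $1,325.57.
Refinanced payment = 140,496.16 × 0.0058333 / (1 − (1+0.0058333)^−240) = $1,089.27.
Monthly savings = $1,325.57 − $1,089.27 = $236.30.
Break-even = $2,400.00 / $236.30 = 10.16 → 11 months.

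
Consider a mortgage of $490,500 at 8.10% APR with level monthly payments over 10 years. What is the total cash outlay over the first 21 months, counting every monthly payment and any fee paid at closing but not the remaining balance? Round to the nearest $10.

Monthly rate = 8.1%/12 = 0.0067500; payment = 490,500 × 0.0067500 / (1 − (1+0.0067500)^−120) = $5,977.07.
Total outlay = 21 × $5,977.07 = $125,518.47.

$125,520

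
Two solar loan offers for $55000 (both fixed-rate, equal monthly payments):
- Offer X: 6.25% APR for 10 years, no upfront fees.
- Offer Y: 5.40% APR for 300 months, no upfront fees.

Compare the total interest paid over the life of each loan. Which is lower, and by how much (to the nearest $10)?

Offer X: at 6.25% the monthly rate is 0.0052083, so the payment is 55,000 × 0.0052083 / (1 − 1.0052083^−120) = $617.54.
Total interest on Offer X = 120 × $617.54 − $55,000 = $19,104.80.
Offer Y: at 5.40% the monthly rate is 0.0045000, so the payment is 55,000 × 0.0045000 / (1 − 1.0045000^−300) = $334.47.
Total interest on Offer Y = 300 × $334.47 − $55,000 = $45,341.00.
Offer X is lower by $26,236.20.

Offer X by $26,240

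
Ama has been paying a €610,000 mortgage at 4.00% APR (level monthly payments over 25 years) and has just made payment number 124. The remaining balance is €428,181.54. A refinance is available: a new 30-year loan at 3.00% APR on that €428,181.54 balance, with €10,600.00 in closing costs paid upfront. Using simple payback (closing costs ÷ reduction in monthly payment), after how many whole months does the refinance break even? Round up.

Current payment = 610,000 × 4%/12 / (1 − (1+0.0033333)^−300) = €3,219.80.
Refinanced payment = 428,181.54 × 0.0025000 / (1 − (1+0.0025000)^−360) = €1,805.23.
Monthly savings = €3,219.80 − €1,805.23 = €1,414.57.
Break-even = €10,600.00 / €1,414.57 = 7.49 → 8 months.

8 months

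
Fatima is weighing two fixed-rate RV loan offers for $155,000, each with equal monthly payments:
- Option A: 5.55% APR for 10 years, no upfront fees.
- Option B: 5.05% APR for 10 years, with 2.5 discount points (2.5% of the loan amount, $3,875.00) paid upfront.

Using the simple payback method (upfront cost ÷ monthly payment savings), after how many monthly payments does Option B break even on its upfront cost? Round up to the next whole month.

Option A: monthly rate = 5.55%/12 = 0.0046250; payment = 155,000 × 0.0046250 / (1 − (1+0.0046250)^−120) = $1,686.00.
Option B: monthly rate = 5.05%/12 = 0.0042083; payment = 155,000 × 0.0042083 / (1 − (1+0.0042083)^−120) = $1,647.81.
Monthly savings = $1,686.00 − $1,647.81 = $38.19.
Break-even = $3,875.00 / $38.19 = 101.47 → 102 months.

102 months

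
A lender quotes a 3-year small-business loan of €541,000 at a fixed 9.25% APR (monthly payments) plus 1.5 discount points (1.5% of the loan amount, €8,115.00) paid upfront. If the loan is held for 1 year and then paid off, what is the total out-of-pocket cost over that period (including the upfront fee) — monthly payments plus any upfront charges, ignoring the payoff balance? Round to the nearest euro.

€215,315

At 9.25% the monthly rate is 0.0077083, so the payment is 541,000 × 0.0077083 / (1 − 1.0077083^−36) = €17,266.67.
Total outlay = 12 × €17,266.67 + €8,115.00 = €215,315.04.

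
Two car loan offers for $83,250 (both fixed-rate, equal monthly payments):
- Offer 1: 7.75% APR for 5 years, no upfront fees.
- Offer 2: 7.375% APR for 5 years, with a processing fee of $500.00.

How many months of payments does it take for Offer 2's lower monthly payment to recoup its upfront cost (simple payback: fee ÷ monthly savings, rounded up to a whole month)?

Offer 1: at 7.75% the monthly rate is 0.0064583, so the payment is 83,250 × 0.0064583 / (1 − 1.0064583^−60) = $1,678.07.
Offer 2: monthly rate = 7.375%/12 = 0.0061458; payment = 83,250 × 0.0061458 / (1 − (1+0.0061458)^−60) = $1,663.22.
Monthly savings = $1,678.07 − $1,663.22 = $14.85.
Break-even = $500.00 / $14.85 = 33.67 → 34 months.

34 months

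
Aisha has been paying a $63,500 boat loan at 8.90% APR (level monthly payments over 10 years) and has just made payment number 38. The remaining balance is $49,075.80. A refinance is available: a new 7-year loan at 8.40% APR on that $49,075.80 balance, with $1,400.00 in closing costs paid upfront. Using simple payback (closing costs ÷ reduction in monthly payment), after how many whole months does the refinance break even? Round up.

Current payment = 63,500 × 8.9%/12 / (1 − (1+0.0074167)^−120) = $800.96.
Refinanced payment = 49,075.80 × 0.0070000 / (1 − (1+0.0070000)^−84) = $774.72.
Monthly savings = $800.96 − $774.72 = $26.24.
Break-even = $1,400.00 / $26.24 = 53.35 → 54 months.

54 months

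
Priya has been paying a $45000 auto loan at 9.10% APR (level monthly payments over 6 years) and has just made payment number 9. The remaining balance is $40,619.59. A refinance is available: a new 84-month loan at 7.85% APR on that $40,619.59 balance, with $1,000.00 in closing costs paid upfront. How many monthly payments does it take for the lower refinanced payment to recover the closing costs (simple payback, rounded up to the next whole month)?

6 months

Current payment = 45,000 × 9.1%/12 / (1 − (1+0.0075833)^−72) = $813.38.
Refinanced payment = 40,619.59 × 0.0065417 / (1 − (1+0.0065417)^−84) = $630.07.
Monthly savings = $813.38 − $630.07 = $183.31.
Break-even = $1,000.00 / $183.31 = 5.46 → 6 months.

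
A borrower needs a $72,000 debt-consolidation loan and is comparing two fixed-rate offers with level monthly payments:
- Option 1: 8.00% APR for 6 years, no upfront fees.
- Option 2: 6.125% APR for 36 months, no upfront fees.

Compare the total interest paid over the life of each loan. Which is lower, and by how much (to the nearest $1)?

Option 2 by $11,892

Option 1: at 8.00% the monthly rate is 0.0066667, so the payment is 72,000 × 0.0066667 / (1 − 1.0066667^−72) = $1,262.39.
Total interest on Option 1 = 72 × $1,262.39 − $72,000 = $18,892.08.
Option 2: monthly rate = 6.125%/12 = 0.0051042; payment = 72,000 × 0.0051042 / (1 − (1+0.0051042)^−36) = $2,194.46.
Total interest on Option 2 = 36 × $2,194.46 − $72,000 = $7,000.56.
Option 2 is lower by $11,891.52.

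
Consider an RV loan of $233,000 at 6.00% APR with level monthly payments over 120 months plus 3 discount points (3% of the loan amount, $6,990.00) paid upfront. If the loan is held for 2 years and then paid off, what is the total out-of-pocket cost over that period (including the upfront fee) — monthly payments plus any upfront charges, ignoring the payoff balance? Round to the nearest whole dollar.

Monthly rate = 6%/12 = 0.0050000; payment = 233,000 × 0.0050000 / (1 − (1+0.0050000)^−120) = $2,586.78.
Total outlay = 24 × $2,586.78 + $6,990.00 = $69,072.72.

$69,073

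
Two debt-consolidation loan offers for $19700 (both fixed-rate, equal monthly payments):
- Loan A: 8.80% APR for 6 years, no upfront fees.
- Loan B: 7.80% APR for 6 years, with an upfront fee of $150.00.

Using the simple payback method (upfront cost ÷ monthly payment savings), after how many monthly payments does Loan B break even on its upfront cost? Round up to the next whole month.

16 months

Loan A: monthly rate = 8.8%/12 = 0.0073333; payment = 19,700 × 0.0073333 / (1 − (1+0.0073333)^−72) = $353.15.
Loan B: monthly rate = 7.8%/12 = 0.0065000; payment = 19,700 × 0.0065000 / (1 − (1+0.0065000)^−72) = $343.48.
Monthly savings = $353.15 − $343.48 = $9.67.
Break-even = $150.00 / $9.67 = 15.51 → 16 months.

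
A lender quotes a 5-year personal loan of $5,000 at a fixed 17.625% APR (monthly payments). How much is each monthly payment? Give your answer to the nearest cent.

Monthly rate = 17.625%/12 = 0.0146875; payment = 5,000 × 0.0146875 / (1 − (1+0.0146875)^−60) = $125.95.

$125.95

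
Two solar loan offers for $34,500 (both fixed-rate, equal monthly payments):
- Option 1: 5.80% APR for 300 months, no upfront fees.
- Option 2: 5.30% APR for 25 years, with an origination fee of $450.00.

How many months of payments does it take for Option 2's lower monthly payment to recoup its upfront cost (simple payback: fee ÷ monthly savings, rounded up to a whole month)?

44 months

Option 1: at 5.80% the monthly rate is 0.0048333, so the payment is 34,500 × 0.0048333 / (1 − 1.0048333^−300) = $218.09.
Option 2: monthly rate = 5.3%/12 = 0.0044167; payment = 34,500 × 0.0044167 / (1 − (1+0.0044167)^−300) = $207.76.
Monthly savings = $218.09 − $207.76 = $10.33.
Break-even = $450.00 / $10.33 = 43.56 → 44 months.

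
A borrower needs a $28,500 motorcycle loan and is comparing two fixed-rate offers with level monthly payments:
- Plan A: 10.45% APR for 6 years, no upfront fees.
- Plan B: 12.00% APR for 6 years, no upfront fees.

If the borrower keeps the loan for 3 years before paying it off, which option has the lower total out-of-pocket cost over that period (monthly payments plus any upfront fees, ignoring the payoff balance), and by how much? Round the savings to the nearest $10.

Plan A: at 10.45% the monthly rate is 0.0087083, so the payment is 28,500 × 0.0087083 / (1 − 1.0087083^−72) = $534.48.
Plan B: monthly rate = 12%/12 = 0.0100000; payment = 28,500 × 0.0100000 / (1 − (1+0.0100000)^−72) = $557.18.
Over 36 months: Plan A costs 36 × $534.48 = $19,241.28; Plan B costs 36 × $557.18 = $20,058.48.
Plan A is cheaper by $20,058.48 − $19,241.28 = $817.20.

Plan A by $820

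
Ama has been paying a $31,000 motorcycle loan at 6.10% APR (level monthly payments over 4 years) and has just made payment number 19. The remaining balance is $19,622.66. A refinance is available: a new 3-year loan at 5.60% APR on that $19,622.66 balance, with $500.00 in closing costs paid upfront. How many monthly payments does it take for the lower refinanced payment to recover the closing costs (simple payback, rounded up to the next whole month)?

4 months

Current payment = 31,000 × 6.1%/12 / (1 − (1+0.0050833)^−48) = $729.46.
Refinanced payment = 19,622.66 × 0.0046667 / (1 − (1+0.0046667)^−36) = $593.41.
Monthly savings = $729.46 − $593.41 = $136.05.
Break-even = $500.00 / $136.05 = 3.68 → 4 months.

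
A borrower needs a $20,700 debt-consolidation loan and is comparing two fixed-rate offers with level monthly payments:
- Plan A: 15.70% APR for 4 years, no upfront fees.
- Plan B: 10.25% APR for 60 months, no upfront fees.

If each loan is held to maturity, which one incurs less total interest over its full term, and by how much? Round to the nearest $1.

Plan B by $1,465

Plan A: monthly rate = 15.7%/12 = 0.0130833; payment = 20,700 × 0.0130833 / (1 − (1+0.0130833)^−48) = $583.47.
Total interest on Plan A = 48 × $583.47 − $20,700 = $7,306.56.
Plan B: monthly rate = 10.25%/12 = 0.0085417; payment = 20,700 × 0.0085417 / (1 − (1+0.0085417)^−60) = $442.36.
Total interest on Plan B = 60 × $442.36 − $20,700 = $5,841.60.
Plan B is lower by $1,464.96.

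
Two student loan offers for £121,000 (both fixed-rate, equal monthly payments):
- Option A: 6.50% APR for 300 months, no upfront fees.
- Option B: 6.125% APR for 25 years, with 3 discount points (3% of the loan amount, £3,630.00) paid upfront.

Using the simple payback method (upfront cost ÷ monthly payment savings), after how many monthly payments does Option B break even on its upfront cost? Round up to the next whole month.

130 months

Option A: monthly rate = 6.5%/12 = 0.0054167; payment = 121,000 × 0.0054167 / (1 − (1+0.0054167)^−300) = £817.00.
Option B: monthly rate = 6.125%/12 = 0.0051042; payment = 121,000 × 0.0051042 / (1 − (1+0.0051042)^−300) = £788.88.
Monthly savings = £817.00 − £788.88 = £28.12.
Break-even = £3,630.00 / £28.12 = 129.09 → 130 months.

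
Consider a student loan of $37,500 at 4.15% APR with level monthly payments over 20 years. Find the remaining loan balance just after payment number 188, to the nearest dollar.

$10,939

With monthly rate i = 4.15%/12 = 0.0034583, the balance after k of n payments is P · [(1+i)^n − (1+i)^k] / [(1+i)^n − 1].
(1+0.0034583)^240 = 2.29003727 and (1+0.0034583)^188 = 1.91371237, so the balance is 37,500 × (2.29003727 − 1.91371237) / (2.29003727 − 1) = $10,939.36.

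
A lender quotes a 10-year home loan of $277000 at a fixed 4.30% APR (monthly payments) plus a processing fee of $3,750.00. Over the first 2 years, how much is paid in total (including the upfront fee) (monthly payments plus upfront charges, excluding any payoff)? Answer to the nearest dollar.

At 4.30% the monthly rate is 0.0035833, so the payment is 277,000 × 0.0035833 / (1 − 1.0035833^−120) = $2,844.15.
Total outlay = 24 × $2,844.15 + $3,750.00 = $72,009.60.

$72,010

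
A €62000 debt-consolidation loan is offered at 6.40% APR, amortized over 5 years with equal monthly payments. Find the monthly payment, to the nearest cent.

€1,210.20

Monthly rate = 6.4%/12 = 0.0053333; payment = 62,000 × 0.0053333 / (1 − (1+0.0053333)^−60) = €1,210.20.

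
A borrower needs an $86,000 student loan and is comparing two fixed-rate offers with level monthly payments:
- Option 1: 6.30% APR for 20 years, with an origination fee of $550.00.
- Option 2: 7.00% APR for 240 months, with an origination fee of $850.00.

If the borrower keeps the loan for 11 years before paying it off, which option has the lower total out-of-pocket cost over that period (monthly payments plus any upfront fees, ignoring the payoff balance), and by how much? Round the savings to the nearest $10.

Option 1 by $5,010

Option 1: monthly rate = 6.3%/12 = 0.0052500; payment = 86,000 × 0.0052500 / (1 − (1+0.0052500)^−240) = $631.11.
Option 2: monthly rate = 7%/12 = 0.0058333; payment = 86,000 × 0.0058333 / (1 − (1+0.0058333)^−240) = $666.76.
Over 132 months: Option 1 costs 132 × $631.11 + $550.00 = $83,856.52; Option 2 costs 132 × $666.76 + $850.00 = $88,862.32.
Option 1 is cheaper by $88,862.32 − $83,856.52 = $5,005.80.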